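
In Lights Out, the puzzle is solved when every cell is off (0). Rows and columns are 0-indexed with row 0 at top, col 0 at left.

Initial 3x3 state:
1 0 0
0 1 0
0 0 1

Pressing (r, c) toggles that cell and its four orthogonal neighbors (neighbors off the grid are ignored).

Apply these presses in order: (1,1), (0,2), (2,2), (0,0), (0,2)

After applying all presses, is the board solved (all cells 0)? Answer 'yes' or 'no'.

After press 1 at (1,1):
1 1 0
1 0 1
0 1 1

After press 2 at (0,2):
1 0 1
1 0 0
0 1 1

After press 3 at (2,2):
1 0 1
1 0 1
0 0 0

After press 4 at (0,0):
0 1 1
0 0 1
0 0 0

After press 5 at (0,2):
0 0 0
0 0 0
0 0 0

Lights still on: 0

Answer: yes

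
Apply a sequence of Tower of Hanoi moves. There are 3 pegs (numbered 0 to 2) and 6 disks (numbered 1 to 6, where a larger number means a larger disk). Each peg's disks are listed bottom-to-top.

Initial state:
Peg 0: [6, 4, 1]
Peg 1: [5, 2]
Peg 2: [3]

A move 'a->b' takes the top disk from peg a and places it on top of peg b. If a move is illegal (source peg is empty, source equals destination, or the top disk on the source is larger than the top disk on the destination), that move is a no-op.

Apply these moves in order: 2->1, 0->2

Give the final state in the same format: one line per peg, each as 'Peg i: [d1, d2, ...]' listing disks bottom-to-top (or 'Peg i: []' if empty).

After move 1 (2->1):
Peg 0: [6, 4, 1]
Peg 1: [5, 2]
Peg 2: [3]

After move 2 (0->2):
Peg 0: [6, 4]
Peg 1: [5, 2]
Peg 2: [3, 1]

Answer: Peg 0: [6, 4]
Peg 1: [5, 2]
Peg 2: [3, 1]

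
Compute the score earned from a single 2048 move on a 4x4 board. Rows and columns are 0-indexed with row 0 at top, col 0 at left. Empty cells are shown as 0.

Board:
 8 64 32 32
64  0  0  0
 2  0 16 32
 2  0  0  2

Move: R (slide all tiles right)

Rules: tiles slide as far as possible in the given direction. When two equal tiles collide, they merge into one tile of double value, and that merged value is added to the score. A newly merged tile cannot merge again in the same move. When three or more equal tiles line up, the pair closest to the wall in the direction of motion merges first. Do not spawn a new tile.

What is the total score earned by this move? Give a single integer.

Answer: 68

Derivation:
Slide right:
row 0: [8, 64, 32, 32] -> [0, 8, 64, 64]  score +64 (running 64)
row 1: [64, 0, 0, 0] -> [0, 0, 0, 64]  score +0 (running 64)
row 2: [2, 0, 16, 32] -> [0, 2, 16, 32]  score +0 (running 64)
row 3: [2, 0, 0, 2] -> [0, 0, 0, 4]  score +4 (running 68)
Board after move:
 0  8 64 64
 0  0  0 64
 0  2 16 32
 0  0  0  4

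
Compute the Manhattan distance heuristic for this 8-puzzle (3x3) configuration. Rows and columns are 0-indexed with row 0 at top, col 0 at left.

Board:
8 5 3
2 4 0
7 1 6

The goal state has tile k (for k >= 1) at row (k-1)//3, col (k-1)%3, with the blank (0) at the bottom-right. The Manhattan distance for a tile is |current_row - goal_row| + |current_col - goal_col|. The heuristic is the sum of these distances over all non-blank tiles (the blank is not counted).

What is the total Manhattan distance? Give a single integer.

Tile 8: at (0,0), goal (2,1), distance |0-2|+|0-1| = 3
Tile 5: at (0,1), goal (1,1), distance |0-1|+|1-1| = 1
Tile 3: at (0,2), goal (0,2), distance |0-0|+|2-2| = 0
Tile 2: at (1,0), goal (0,1), distance |1-0|+|0-1| = 2
Tile 4: at (1,1), goal (1,0), distance |1-1|+|1-0| = 1
Tile 7: at (2,0), goal (2,0), distance |2-2|+|0-0| = 0
Tile 1: at (2,1), goal (0,0), distance |2-0|+|1-0| = 3
Tile 6: at (2,2), goal (1,2), distance |2-1|+|2-2| = 1
Sum: 3 + 1 + 0 + 2 + 1 + 0 + 3 + 1 = 11

Answer: 11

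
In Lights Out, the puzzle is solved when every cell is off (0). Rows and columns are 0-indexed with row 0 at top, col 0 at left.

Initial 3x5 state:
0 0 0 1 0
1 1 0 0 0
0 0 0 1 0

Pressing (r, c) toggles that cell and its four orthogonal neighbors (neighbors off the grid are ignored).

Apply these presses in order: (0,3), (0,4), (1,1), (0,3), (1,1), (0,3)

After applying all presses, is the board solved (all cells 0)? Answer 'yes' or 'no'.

Answer: no

Derivation:
After press 1 at (0,3):
0 0 1 0 1
1 1 0 1 0
0 0 0 1 0

After press 2 at (0,4):
0 0 1 1 0
1 1 0 1 1
0 0 0 1 0

After press 3 at (1,1):
0 1 1 1 0
0 0 1 1 1
0 1 0 1 0

After press 4 at (0,3):
0 1 0 0 1
0 0 1 0 1
0 1 0 1 0

After press 5 at (1,1):
0 0 0 0 1
1 1 0 0 1
0 0 0 1 0

After press 6 at (0,3):
0 0 1 1 0
1 1 0 1 1
0 0 0 1 0

Lights still on: 7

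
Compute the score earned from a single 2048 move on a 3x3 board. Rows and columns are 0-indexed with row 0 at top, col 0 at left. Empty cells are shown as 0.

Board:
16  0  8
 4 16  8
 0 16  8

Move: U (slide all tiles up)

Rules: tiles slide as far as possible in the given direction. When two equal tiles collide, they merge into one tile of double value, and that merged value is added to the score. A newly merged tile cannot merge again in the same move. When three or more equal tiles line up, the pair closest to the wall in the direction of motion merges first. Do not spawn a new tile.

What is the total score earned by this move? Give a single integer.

Slide up:
col 0: [16, 4, 0] -> [16, 4, 0]  score +0 (running 0)
col 1: [0, 16, 16] -> [32, 0, 0]  score +32 (running 32)
col 2: [8, 8, 8] -> [16, 8, 0]  score +16 (running 48)
Board after move:
16 32 16
 4  0  8
 0  0  0

Answer: 48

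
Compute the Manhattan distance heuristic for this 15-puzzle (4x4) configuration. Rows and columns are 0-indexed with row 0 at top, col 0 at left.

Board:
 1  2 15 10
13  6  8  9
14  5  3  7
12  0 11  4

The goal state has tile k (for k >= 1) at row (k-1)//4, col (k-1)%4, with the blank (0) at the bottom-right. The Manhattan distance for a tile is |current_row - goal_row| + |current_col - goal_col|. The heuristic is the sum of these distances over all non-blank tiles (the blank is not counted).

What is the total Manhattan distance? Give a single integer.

Tile 1: (0,0)->(0,0) = 0
Tile 2: (0,1)->(0,1) = 0
Tile 15: (0,2)->(3,2) = 3
Tile 10: (0,3)->(2,1) = 4
Tile 13: (1,0)->(3,0) = 2
Tile 6: (1,1)->(1,1) = 0
Tile 8: (1,2)->(1,3) = 1
Tile 9: (1,3)->(2,0) = 4
Tile 14: (2,0)->(3,1) = 2
Tile 5: (2,1)->(1,0) = 2
Tile 3: (2,2)->(0,2) = 2
Tile 7: (2,3)->(1,2) = 2
Tile 12: (3,0)->(2,3) = 4
Tile 11: (3,2)->(2,2) = 1
Tile 4: (3,3)->(0,3) = 3
Sum: 0 + 0 + 3 + 4 + 2 + 0 + 1 + 4 + 2 + 2 + 2 + 2 + 4 + 1 + 3 = 30

Answer: 30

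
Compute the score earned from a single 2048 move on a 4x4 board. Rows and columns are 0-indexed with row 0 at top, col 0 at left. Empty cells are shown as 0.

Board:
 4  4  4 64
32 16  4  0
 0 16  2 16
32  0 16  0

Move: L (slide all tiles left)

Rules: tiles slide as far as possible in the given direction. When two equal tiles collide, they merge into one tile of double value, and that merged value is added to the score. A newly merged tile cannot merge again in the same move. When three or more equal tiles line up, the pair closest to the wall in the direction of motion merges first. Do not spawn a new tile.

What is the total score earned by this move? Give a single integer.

Answer: 8

Derivation:
Slide left:
row 0: [4, 4, 4, 64] -> [8, 4, 64, 0]  score +8 (running 8)
row 1: [32, 16, 4, 0] -> [32, 16, 4, 0]  score +0 (running 8)
row 2: [0, 16, 2, 16] -> [16, 2, 16, 0]  score +0 (running 8)
row 3: [32, 0, 16, 0] -> [32, 16, 0, 0]  score +0 (running 8)
Board after move:
 8  4 64  0
32 16  4  0
16  2 16  0
32 16  0  0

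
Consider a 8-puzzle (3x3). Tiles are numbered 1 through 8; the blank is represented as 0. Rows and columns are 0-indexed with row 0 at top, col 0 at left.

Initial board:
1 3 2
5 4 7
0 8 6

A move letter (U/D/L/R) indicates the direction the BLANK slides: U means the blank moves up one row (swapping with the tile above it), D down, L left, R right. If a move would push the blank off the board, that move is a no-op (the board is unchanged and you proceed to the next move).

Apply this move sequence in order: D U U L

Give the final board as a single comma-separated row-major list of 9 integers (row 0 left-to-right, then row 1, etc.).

After move 1 (D):
1 3 2
5 4 7
0 8 6

After move 2 (U):
1 3 2
0 4 7
5 8 6

After move 3 (U):
0 3 2
1 4 7
5 8 6

After move 4 (L):
0 3 2
1 4 7
5 8 6

Answer: 0, 3, 2, 1, 4, 7, 5, 8, 6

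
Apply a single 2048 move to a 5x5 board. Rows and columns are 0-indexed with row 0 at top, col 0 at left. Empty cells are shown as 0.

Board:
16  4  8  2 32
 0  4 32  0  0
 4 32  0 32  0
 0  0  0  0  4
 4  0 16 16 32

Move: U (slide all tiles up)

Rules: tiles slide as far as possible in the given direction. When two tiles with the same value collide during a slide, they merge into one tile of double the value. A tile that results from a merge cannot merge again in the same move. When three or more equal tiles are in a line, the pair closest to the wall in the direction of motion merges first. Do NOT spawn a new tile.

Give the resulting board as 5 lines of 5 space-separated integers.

Answer: 16  8  8  2 32
 8 32 32 32  4
 0  0 16 16 32
 0  0  0  0  0
 0  0  0  0  0

Derivation:
Slide up:
col 0: [16, 0, 4, 0, 4] -> [16, 8, 0, 0, 0]
col 1: [4, 4, 32, 0, 0] -> [8, 32, 0, 0, 0]
col 2: [8, 32, 0, 0, 16] -> [8, 32, 16, 0, 0]
col 3: [2, 0, 32, 0, 16] -> [2, 32, 16, 0, 0]
col 4: [32, 0, 0, 4, 32] -> [32, 4, 32, 0, 0]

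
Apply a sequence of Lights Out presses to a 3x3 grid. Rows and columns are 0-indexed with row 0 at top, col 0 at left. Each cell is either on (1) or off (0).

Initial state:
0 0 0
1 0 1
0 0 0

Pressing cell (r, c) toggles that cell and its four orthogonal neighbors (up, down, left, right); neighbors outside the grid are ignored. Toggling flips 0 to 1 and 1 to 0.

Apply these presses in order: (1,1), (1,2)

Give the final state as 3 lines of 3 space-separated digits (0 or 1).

Answer: 0 1 1
0 0 1
0 1 1

Derivation:
After press 1 at (1,1):
0 1 0
0 1 0
0 1 0

After press 2 at (1,2):
0 1 1
0 0 1
0 1 1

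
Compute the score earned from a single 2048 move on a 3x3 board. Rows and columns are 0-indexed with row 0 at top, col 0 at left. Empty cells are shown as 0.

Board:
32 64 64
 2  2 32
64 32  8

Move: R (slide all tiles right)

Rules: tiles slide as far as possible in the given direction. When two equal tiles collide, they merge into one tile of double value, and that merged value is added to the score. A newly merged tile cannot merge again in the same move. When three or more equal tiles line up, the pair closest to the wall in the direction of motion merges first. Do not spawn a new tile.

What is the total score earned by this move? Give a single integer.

Answer: 132

Derivation:
Slide right:
row 0: [32, 64, 64] -> [0, 32, 128]  score +128 (running 128)
row 1: [2, 2, 32] -> [0, 4, 32]  score +4 (running 132)
row 2: [64, 32, 8] -> [64, 32, 8]  score +0 (running 132)
Board after move:
  0  32 128
  0   4  32
 64  32   8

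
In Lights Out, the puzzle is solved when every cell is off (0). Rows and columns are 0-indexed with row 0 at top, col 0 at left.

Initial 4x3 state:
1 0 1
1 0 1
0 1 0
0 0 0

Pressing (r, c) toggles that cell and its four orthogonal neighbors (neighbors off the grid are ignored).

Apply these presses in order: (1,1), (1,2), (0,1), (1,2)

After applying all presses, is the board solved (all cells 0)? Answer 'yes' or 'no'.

Answer: yes

Derivation:
After press 1 at (1,1):
1 1 1
0 1 0
0 0 0
0 0 0

After press 2 at (1,2):
1 1 0
0 0 1
0 0 1
0 0 0

After press 3 at (0,1):
0 0 1
0 1 1
0 0 1
0 0 0

After press 4 at (1,2):
0 0 0
0 0 0
0 0 0
0 0 0

Lights still on: 0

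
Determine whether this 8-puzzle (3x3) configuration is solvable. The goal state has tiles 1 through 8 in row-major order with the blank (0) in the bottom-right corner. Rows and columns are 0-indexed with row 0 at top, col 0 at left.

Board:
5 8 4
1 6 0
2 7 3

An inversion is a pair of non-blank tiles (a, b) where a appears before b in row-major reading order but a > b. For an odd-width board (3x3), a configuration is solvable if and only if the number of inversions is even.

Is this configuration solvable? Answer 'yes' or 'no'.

Inversions (pairs i<j in row-major order where tile[i] > tile[j] > 0): 16
16 is even, so the puzzle is solvable.

Answer: yes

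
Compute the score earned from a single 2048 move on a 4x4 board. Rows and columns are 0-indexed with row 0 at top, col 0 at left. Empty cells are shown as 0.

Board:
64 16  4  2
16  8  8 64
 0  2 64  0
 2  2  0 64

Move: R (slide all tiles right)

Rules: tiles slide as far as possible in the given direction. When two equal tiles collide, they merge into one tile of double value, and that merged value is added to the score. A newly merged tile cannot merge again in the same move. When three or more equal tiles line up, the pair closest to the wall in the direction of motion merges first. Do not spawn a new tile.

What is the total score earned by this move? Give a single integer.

Answer: 20

Derivation:
Slide right:
row 0: [64, 16, 4, 2] -> [64, 16, 4, 2]  score +0 (running 0)
row 1: [16, 8, 8, 64] -> [0, 16, 16, 64]  score +16 (running 16)
row 2: [0, 2, 64, 0] -> [0, 0, 2, 64]  score +0 (running 16)
row 3: [2, 2, 0, 64] -> [0, 0, 4, 64]  score +4 (running 20)
Board after move:
64 16  4  2
 0 16 16 64
 0  0  2 64
 0  0  4 64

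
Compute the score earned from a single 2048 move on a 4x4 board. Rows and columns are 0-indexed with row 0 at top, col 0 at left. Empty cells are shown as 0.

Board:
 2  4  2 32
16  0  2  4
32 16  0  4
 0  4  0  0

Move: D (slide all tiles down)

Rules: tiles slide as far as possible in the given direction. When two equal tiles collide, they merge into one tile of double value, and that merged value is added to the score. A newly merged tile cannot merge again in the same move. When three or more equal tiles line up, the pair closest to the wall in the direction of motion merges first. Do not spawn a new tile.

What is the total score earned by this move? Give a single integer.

Slide down:
col 0: [2, 16, 32, 0] -> [0, 2, 16, 32]  score +0 (running 0)
col 1: [4, 0, 16, 4] -> [0, 4, 16, 4]  score +0 (running 0)
col 2: [2, 2, 0, 0] -> [0, 0, 0, 4]  score +4 (running 4)
col 3: [32, 4, 4, 0] -> [0, 0, 32, 8]  score +8 (running 12)
Board after move:
 0  0  0  0
 2  4  0  0
16 16  0 32
32  4  4  8

Answer: 12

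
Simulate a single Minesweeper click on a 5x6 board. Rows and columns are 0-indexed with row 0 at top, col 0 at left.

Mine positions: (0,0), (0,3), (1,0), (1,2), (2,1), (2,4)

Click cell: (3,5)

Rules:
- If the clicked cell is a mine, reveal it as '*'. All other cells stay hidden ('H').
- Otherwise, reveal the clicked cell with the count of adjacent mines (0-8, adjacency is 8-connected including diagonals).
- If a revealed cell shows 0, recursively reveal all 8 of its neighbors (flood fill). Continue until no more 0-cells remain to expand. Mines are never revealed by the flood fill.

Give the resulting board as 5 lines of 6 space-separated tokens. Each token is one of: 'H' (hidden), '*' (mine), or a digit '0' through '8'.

H H H H H H
H H H H H H
H H H H H H
H H H H H 1
H H H H H H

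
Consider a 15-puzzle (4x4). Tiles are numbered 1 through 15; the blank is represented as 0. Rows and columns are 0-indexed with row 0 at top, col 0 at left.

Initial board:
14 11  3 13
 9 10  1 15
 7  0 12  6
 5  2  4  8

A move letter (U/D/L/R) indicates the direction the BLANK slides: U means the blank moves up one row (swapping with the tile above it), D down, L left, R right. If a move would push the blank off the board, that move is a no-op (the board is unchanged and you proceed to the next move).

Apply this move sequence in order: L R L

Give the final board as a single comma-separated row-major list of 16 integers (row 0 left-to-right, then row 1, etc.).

Answer: 14, 11, 3, 13, 9, 10, 1, 15, 0, 7, 12, 6, 5, 2, 4, 8

Derivation:
After move 1 (L):
14 11  3 13
 9 10  1 15
 0  7 12  6
 5  2  4  8

After move 2 (R):
14 11  3 13
 9 10  1 15
 7  0 12  6
 5  2  4  8

After move 3 (L):
14 11  3 13
 9 10  1 15
 0  7 12  6
 5  2  4  8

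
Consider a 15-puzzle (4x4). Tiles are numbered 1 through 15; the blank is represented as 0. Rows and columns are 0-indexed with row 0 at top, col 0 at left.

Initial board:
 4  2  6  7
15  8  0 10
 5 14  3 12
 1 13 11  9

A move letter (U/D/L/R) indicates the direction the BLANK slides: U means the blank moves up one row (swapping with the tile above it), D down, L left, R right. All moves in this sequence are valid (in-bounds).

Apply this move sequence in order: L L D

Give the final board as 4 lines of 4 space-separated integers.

After move 1 (L):
 4  2  6  7
15  0  8 10
 5 14  3 12
 1 13 11  9

After move 2 (L):
 4  2  6  7
 0 15  8 10
 5 14  3 12
 1 13 11  9

After move 3 (D):
 4  2  6  7
 5 15  8 10
 0 14  3 12
 1 13 11  9

Answer:  4  2  6  7
 5 15  8 10
 0 14  3 12
 1 13 11  9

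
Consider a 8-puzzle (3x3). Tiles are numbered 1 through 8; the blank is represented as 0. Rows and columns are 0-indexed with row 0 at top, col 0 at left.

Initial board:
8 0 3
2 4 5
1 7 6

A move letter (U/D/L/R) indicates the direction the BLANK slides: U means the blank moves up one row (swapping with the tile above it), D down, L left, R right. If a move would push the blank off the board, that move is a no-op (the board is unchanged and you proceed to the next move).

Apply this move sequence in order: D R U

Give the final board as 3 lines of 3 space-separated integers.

After move 1 (D):
8 4 3
2 0 5
1 7 6

After move 2 (R):
8 4 3
2 5 0
1 7 6

After move 3 (U):
8 4 0
2 5 3
1 7 6

Answer: 8 4 0
2 5 3
1 7 6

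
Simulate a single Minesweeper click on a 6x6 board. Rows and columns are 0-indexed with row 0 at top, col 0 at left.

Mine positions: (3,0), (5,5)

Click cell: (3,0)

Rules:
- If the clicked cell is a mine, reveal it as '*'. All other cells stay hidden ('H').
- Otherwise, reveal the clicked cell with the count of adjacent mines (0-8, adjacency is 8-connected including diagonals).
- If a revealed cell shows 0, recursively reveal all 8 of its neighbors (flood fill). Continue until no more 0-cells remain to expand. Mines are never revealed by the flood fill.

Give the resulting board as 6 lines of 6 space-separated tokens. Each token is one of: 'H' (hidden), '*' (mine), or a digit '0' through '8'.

H H H H H H
H H H H H H
H H H H H H
* H H H H H
H H H H H H
H H H H H H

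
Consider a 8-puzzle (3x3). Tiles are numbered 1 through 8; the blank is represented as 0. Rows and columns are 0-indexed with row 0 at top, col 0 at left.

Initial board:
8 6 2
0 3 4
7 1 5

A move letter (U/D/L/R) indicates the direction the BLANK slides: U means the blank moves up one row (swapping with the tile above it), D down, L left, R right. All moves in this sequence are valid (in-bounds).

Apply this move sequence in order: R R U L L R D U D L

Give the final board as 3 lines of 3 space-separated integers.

Answer: 8 4 6
0 3 2
7 1 5

Derivation:
After move 1 (R):
8 6 2
3 0 4
7 1 5

After move 2 (R):
8 6 2
3 4 0
7 1 5

After move 3 (U):
8 6 0
3 4 2
7 1 5

After move 4 (L):
8 0 6
3 4 2
7 1 5

After move 5 (L):
0 8 6
3 4 2
7 1 5

After move 6 (R):
8 0 6
3 4 2
7 1 5

After move 7 (D):
8 4 6
3 0 2
7 1 5

After move 8 (U):
8 0 6
3 4 2
7 1 5

After move 9 (D):
8 4 6
3 0 2
7 1 5

After move 10 (L):
8 4 6
0 3 2
7 1 5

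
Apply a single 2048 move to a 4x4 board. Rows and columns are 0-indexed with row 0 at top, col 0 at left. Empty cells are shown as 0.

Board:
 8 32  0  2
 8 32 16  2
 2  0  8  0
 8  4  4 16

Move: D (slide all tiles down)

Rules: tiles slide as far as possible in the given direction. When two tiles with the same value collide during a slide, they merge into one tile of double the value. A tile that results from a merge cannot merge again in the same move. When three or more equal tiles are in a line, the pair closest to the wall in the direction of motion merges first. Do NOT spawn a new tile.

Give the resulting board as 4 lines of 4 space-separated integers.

Answer:  0  0  0  0
16  0 16  0
 2 64  8  4
 8  4  4 16

Derivation:
Slide down:
col 0: [8, 8, 2, 8] -> [0, 16, 2, 8]
col 1: [32, 32, 0, 4] -> [0, 0, 64, 4]
col 2: [0, 16, 8, 4] -> [0, 16, 8, 4]
col 3: [2, 2, 0, 16] -> [0, 0, 4, 16]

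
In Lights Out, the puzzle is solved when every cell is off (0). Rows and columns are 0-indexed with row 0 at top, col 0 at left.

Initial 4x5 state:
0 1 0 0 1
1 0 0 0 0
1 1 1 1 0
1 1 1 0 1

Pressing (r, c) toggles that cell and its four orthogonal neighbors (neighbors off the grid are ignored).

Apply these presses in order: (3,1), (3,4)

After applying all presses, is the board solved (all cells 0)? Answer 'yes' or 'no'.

After press 1 at (3,1):
0 1 0 0 1
1 0 0 0 0
1 0 1 1 0
0 0 0 0 1

After press 2 at (3,4):
0 1 0 0 1
1 0 0 0 0
1 0 1 1 1
0 0 0 1 0

Lights still on: 8

Answer: no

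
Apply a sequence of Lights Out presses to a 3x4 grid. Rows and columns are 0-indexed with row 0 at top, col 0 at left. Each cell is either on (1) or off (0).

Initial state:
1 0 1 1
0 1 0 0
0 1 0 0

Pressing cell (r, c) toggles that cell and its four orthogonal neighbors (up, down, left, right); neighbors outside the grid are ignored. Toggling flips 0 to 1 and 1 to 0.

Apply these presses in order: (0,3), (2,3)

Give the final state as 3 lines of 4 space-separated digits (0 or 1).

Answer: 1 0 0 0
0 1 0 0
0 1 1 1

Derivation:
After press 1 at (0,3):
1 0 0 0
0 1 0 1
0 1 0 0

After press 2 at (2,3):
1 0 0 0
0 1 0 0
0 1 1 1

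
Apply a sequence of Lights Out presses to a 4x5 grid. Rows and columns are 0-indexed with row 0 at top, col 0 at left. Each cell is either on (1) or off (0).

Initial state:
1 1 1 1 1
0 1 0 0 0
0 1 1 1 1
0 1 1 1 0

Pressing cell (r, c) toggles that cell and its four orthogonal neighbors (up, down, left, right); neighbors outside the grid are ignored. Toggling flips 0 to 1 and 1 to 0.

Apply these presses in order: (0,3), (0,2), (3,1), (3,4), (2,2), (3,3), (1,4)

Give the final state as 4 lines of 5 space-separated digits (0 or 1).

Answer: 1 0 1 1 1
0 1 0 0 1
0 1 0 1 1
1 0 0 1 0

Derivation:
After press 1 at (0,3):
1 1 0 0 0
0 1 0 1 0
0 1 1 1 1
0 1 1 1 0

After press 2 at (0,2):
1 0 1 1 0
0 1 1 1 0
0 1 1 1 1
0 1 1 1 0

After press 3 at (3,1):
1 0 1 1 0
0 1 1 1 0
0 0 1 1 1
1 0 0 1 0

After press 4 at (3,4):
1 0 1 1 0
0 1 1 1 0
0 0 1 1 0
1 0 0 0 1

After press 5 at (2,2):
1 0 1 1 0
0 1 0 1 0
0 1 0 0 0
1 0 1 0 1

After press 6 at (3,3):
1 0 1 1 0
0 1 0 1 0
0 1 0 1 0
1 0 0 1 0

After press 7 at (1,4):
1 0 1 1 1
0 1 0 0 1
0 1 0 1 1
1 0 0 1 0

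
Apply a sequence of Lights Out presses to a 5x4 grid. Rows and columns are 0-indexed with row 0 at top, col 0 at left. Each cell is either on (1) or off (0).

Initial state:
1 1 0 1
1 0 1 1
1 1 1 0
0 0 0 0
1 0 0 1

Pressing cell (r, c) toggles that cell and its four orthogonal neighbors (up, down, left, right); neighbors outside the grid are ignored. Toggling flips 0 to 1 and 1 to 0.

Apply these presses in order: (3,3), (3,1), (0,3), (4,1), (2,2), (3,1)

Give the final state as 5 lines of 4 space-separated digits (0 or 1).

After press 1 at (3,3):
1 1 0 1
1 0 1 1
1 1 1 1
0 0 1 1
1 0 0 0

After press 2 at (3,1):
1 1 0 1
1 0 1 1
1 0 1 1
1 1 0 1
1 1 0 0

After press 3 at (0,3):
1 1 1 0
1 0 1 0
1 0 1 1
1 1 0 1
1 1 0 0

After press 4 at (4,1):
1 1 1 0
1 0 1 0
1 0 1 1
1 0 0 1
0 0 1 0

After press 5 at (2,2):
1 1 1 0
1 0 0 0
1 1 0 0
1 0 1 1
0 0 1 0

After press 6 at (3,1):
1 1 1 0
1 0 0 0
1 0 0 0
0 1 0 1
0 1 1 0

Answer: 1 1 1 0
1 0 0 0
1 0 0 0
0 1 0 1
0 1 1 0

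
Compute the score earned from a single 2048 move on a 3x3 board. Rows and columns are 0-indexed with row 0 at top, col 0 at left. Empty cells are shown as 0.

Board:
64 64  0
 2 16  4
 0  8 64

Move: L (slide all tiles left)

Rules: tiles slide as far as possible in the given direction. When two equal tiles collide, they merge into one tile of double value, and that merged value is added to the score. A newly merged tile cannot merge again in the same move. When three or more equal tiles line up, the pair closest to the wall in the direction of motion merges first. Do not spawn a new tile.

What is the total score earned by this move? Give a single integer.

Slide left:
row 0: [64, 64, 0] -> [128, 0, 0]  score +128 (running 128)
row 1: [2, 16, 4] -> [2, 16, 4]  score +0 (running 128)
row 2: [0, 8, 64] -> [8, 64, 0]  score +0 (running 128)
Board after move:
128   0   0
  2  16   4
  8  64   0

Answer: 128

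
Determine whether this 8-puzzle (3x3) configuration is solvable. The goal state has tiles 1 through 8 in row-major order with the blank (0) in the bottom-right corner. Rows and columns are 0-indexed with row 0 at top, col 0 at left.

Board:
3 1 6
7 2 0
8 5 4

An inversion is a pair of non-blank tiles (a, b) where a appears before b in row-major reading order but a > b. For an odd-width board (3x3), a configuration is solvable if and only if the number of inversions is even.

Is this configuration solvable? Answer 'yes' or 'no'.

Inversions (pairs i<j in row-major order where tile[i] > tile[j] > 0): 11
11 is odd, so the puzzle is not solvable.

Answer: no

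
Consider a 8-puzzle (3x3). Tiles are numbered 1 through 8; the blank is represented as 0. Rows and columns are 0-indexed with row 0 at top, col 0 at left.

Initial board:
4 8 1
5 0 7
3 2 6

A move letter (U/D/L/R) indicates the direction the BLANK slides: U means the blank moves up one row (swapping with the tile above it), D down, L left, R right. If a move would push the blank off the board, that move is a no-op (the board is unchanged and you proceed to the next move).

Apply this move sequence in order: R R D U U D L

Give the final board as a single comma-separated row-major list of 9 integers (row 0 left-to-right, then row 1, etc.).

Answer: 4, 8, 1, 5, 0, 7, 3, 2, 6

Derivation:
After move 1 (R):
4 8 1
5 7 0
3 2 6

After move 2 (R):
4 8 1
5 7 0
3 2 6

After move 3 (D):
4 8 1
5 7 6
3 2 0

After move 4 (U):
4 8 1
5 7 0
3 2 6

After move 5 (U):
4 8 0
5 7 1
3 2 6

After move 6 (D):
4 8 1
5 7 0
3 2 6

After move 7 (L):
4 8 1
5 0 7
3 2 6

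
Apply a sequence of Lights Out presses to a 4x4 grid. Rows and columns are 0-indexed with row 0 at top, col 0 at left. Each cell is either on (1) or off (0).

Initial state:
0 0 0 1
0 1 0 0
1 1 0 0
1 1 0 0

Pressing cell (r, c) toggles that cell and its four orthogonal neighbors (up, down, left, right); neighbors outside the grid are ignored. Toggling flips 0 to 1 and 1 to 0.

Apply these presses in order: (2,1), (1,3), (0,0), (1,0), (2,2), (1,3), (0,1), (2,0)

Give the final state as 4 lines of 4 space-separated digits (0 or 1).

After press 1 at (2,1):
0 0 0 1
0 0 0 0
0 0 1 0
1 0 0 0

After press 2 at (1,3):
0 0 0 0
0 0 1 1
0 0 1 1
1 0 0 0

After press 3 at (0,0):
1 1 0 0
1 0 1 1
0 0 1 1
1 0 0 0

After press 4 at (1,0):
0 1 0 0
0 1 1 1
1 0 1 1
1 0 0 0

After press 5 at (2,2):
0 1 0 0
0 1 0 1
1 1 0 0
1 0 1 0

After press 6 at (1,3):
0 1 0 1
0 1 1 0
1 1 0 1
1 0 1 0

After press 7 at (0,1):
1 0 1 1
0 0 1 0
1 1 0 1
1 0 1 0

After press 8 at (2,0):
1 0 1 1
1 0 1 0
0 0 0 1
0 0 1 0

Answer: 1 0 1 1
1 0 1 0
0 0 0 1
0 0 1 0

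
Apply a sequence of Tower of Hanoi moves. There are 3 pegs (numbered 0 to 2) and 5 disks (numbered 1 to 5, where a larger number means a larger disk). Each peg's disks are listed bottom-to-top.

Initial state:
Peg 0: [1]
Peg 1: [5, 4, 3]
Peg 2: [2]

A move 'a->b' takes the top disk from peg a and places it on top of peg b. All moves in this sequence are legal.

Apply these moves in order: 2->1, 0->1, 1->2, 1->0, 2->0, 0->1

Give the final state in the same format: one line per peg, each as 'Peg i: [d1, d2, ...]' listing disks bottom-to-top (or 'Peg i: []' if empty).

Answer: Peg 0: [2]
Peg 1: [5, 4, 3, 1]
Peg 2: []

Derivation:
After move 1 (2->1):
Peg 0: [1]
Peg 1: [5, 4, 3, 2]
Peg 2: []

After move 2 (0->1):
Peg 0: []
Peg 1: [5, 4, 3, 2, 1]
Peg 2: []

After move 3 (1->2):
Peg 0: []
Peg 1: [5, 4, 3, 2]
Peg 2: [1]

After move 4 (1->0):
Peg 0: [2]
Peg 1: [5, 4, 3]
Peg 2: [1]

After move 5 (2->0):
Peg 0: [2, 1]
Peg 1: [5, 4, 3]
Peg 2: []

After move 6 (0->1):
Peg 0: [2]
Peg 1: [5, 4, 3, 1]
Peg 2: []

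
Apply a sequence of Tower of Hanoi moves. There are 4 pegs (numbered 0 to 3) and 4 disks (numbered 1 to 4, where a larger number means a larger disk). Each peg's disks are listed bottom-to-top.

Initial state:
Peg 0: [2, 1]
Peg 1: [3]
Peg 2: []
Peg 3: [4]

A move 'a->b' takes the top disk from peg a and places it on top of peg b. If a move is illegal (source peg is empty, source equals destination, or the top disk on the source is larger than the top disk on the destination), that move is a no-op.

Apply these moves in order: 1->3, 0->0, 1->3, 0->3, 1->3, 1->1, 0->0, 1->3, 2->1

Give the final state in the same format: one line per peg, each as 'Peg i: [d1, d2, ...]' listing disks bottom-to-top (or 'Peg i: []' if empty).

Answer: Peg 0: [2]
Peg 1: []
Peg 2: []
Peg 3: [4, 3, 1]

Derivation:
After move 1 (1->3):
Peg 0: [2, 1]
Peg 1: []
Peg 2: []
Peg 3: [4, 3]

After move 2 (0->0):
Peg 0: [2, 1]
Peg 1: []
Peg 2: []
Peg 3: [4, 3]

After move 3 (1->3):
Peg 0: [2, 1]
Peg 1: []
Peg 2: []
Peg 3: [4, 3]

After move 4 (0->3):
Peg 0: [2]
Peg 1: []
Peg 2: []
Peg 3: [4, 3, 1]

After move 5 (1->3):
Peg 0: [2]
Peg 1: []
Peg 2: []
Peg 3: [4, 3, 1]

After move 6 (1->1):
Peg 0: [2]
Peg 1: []
Peg 2: []
Peg 3: [4, 3, 1]

After move 7 (0->0):
Peg 0: [2]
Peg 1: []
Peg 2: []
Peg 3: [4, 3, 1]

After move 8 (1->3):
Peg 0: [2]
Peg 1: []
Peg 2: []
Peg 3: [4, 3, 1]

After move 9 (2->1):
Peg 0: [2]
Peg 1: []
Peg 2: []
Peg 3: [4, 3, 1]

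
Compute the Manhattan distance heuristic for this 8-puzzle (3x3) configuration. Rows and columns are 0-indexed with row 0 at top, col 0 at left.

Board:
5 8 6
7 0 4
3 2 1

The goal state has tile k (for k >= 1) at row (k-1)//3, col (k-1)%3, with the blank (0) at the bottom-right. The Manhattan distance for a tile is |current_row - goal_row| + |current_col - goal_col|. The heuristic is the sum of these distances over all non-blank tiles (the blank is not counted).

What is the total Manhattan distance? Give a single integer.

Answer: 18

Derivation:
Tile 5: at (0,0), goal (1,1), distance |0-1|+|0-1| = 2
Tile 8: at (0,1), goal (2,1), distance |0-2|+|1-1| = 2
Tile 6: at (0,2), goal (1,2), distance |0-1|+|2-2| = 1
Tile 7: at (1,0), goal (2,0), distance |1-2|+|0-0| = 1
Tile 4: at (1,2), goal (1,0), distance |1-1|+|2-0| = 2
Tile 3: at (2,0), goal (0,2), distance |2-0|+|0-2| = 4
Tile 2: at (2,1), goal (0,1), distance |2-0|+|1-1| = 2
Tile 1: at (2,2), goal (0,0), distance |2-0|+|2-0| = 4
Sum: 2 + 2 + 1 + 1 + 2 + 4 + 2 + 4 = 18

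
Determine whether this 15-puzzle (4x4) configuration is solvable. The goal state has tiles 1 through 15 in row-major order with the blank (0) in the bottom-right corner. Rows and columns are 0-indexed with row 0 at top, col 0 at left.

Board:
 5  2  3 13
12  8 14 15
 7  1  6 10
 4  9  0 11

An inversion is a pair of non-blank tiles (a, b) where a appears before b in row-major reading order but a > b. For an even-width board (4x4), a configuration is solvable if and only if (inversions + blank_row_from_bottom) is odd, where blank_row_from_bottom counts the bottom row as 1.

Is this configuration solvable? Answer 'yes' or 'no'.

Answer: no

Derivation:
Inversions: 47
Blank is in row 3 (0-indexed from top), which is row 1 counting from the bottom (bottom = 1).
47 + 1 = 48, which is even, so the puzzle is not solvable.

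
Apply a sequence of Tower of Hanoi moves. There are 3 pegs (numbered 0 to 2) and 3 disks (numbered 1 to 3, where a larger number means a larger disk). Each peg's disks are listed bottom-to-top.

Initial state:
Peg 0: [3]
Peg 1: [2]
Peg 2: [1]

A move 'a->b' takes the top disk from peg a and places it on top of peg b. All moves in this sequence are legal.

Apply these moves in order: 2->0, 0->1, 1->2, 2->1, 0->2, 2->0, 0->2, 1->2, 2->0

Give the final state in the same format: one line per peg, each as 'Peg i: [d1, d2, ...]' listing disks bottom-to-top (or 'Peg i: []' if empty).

Answer: Peg 0: [1]
Peg 1: [2]
Peg 2: [3]

Derivation:
After move 1 (2->0):
Peg 0: [3, 1]
Peg 1: [2]
Peg 2: []

After move 2 (0->1):
Peg 0: [3]
Peg 1: [2, 1]
Peg 2: []

After move 3 (1->2):
Peg 0: [3]
Peg 1: [2]
Peg 2: [1]

After move 4 (2->1):
Peg 0: [3]
Peg 1: [2, 1]
Peg 2: []

After move 5 (0->2):
Peg 0: []
Peg 1: [2, 1]
Peg 2: [3]

After move 6 (2->0):
Peg 0: [3]
Peg 1: [2, 1]
Peg 2: []

After move 7 (0->2):
Peg 0: []
Peg 1: [2, 1]
Peg 2: [3]

After move 8 (1->2):
Peg 0: []
Peg 1: [2]
Peg 2: [3, 1]

After move 9 (2->0):
Peg 0: [1]
Peg 1: [2]
Peg 2: [3]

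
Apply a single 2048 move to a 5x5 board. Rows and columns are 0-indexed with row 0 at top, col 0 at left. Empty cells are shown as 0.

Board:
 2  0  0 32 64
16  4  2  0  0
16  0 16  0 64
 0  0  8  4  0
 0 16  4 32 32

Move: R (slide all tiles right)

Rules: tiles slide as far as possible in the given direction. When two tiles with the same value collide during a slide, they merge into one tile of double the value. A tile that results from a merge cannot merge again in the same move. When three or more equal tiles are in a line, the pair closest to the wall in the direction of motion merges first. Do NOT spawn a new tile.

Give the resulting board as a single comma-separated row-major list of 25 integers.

Answer: 0, 0, 2, 32, 64, 0, 0, 16, 4, 2, 0, 0, 0, 32, 64, 0, 0, 0, 8, 4, 0, 0, 16, 4, 64

Derivation:
Slide right:
row 0: [2, 0, 0, 32, 64] -> [0, 0, 2, 32, 64]
row 1: [16, 4, 2, 0, 0] -> [0, 0, 16, 4, 2]
row 2: [16, 0, 16, 0, 64] -> [0, 0, 0, 32, 64]
row 3: [0, 0, 8, 4, 0] -> [0, 0, 0, 8, 4]
row 4: [0, 16, 4, 32, 32] -> [0, 0, 16, 4, 64]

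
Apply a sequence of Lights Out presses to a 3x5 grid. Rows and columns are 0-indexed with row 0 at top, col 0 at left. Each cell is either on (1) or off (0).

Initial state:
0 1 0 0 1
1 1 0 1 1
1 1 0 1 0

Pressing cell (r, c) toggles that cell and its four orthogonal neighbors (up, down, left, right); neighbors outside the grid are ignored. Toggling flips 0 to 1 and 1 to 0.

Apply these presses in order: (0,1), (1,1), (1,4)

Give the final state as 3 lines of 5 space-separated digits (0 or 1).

Answer: 1 1 1 0 0
0 1 1 0 0
1 0 0 1 1

Derivation:
After press 1 at (0,1):
1 0 1 0 1
1 0 0 1 1
1 1 0 1 0

After press 2 at (1,1):
1 1 1 0 1
0 1 1 1 1
1 0 0 1 0

After press 3 at (1,4):
1 1 1 0 0
0 1 1 0 0
1 0 0 1 1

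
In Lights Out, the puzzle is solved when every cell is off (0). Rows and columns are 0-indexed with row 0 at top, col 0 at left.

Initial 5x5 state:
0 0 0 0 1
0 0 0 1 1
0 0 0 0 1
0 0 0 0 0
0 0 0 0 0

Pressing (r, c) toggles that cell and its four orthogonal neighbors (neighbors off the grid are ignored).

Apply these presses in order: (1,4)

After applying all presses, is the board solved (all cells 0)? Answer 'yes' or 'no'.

After press 1 at (1,4):
0 0 0 0 0
0 0 0 0 0
0 0 0 0 0
0 0 0 0 0
0 0 0 0 0

Lights still on: 0

Answer: yes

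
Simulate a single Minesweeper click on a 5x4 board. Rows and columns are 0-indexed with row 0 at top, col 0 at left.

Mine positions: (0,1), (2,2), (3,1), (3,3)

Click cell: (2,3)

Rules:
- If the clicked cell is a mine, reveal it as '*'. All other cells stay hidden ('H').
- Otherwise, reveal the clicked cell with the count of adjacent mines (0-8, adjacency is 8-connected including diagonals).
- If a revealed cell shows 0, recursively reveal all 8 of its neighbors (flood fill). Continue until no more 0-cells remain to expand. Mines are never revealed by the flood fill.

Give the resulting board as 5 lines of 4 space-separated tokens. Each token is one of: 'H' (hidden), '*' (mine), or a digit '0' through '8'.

H H H H
H H H H
H H H 2
H H H H
H H H H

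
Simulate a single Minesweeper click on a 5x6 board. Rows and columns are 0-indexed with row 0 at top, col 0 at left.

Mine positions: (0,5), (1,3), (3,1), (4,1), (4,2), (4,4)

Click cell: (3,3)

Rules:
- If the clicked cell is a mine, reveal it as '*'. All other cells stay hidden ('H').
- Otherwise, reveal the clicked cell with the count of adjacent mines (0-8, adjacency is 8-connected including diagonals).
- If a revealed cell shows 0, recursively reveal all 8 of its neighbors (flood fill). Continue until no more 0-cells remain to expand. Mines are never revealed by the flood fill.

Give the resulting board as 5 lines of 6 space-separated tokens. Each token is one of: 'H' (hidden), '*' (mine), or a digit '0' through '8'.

H H H H H H
H H H H H H
H H H H H H
H H H 2 H H
H H H H H H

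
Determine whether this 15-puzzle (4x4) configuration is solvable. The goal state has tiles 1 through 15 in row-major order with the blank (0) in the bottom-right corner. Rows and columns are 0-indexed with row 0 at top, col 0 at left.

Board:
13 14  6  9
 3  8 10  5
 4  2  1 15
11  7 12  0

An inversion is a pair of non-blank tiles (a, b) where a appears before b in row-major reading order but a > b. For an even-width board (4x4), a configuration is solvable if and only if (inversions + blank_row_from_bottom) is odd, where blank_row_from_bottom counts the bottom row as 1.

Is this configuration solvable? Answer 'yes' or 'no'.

Answer: yes

Derivation:
Inversions: 58
Blank is in row 3 (0-indexed from top), which is row 1 counting from the bottom (bottom = 1).
58 + 1 = 59, which is odd, so the puzzle is solvable.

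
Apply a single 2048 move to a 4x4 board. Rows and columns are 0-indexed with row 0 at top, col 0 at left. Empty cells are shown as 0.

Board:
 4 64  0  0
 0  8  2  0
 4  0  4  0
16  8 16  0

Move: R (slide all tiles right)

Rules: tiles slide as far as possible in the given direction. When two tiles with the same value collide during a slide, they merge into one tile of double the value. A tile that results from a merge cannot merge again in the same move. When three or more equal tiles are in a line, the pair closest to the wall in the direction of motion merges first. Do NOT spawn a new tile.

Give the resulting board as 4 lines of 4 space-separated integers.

Slide right:
row 0: [4, 64, 0, 0] -> [0, 0, 4, 64]
row 1: [0, 8, 2, 0] -> [0, 0, 8, 2]
row 2: [4, 0, 4, 0] -> [0, 0, 0, 8]
row 3: [16, 8, 16, 0] -> [0, 16, 8, 16]

Answer:  0  0  4 64
 0  0  8  2
 0  0  0  8
 0 16  8 16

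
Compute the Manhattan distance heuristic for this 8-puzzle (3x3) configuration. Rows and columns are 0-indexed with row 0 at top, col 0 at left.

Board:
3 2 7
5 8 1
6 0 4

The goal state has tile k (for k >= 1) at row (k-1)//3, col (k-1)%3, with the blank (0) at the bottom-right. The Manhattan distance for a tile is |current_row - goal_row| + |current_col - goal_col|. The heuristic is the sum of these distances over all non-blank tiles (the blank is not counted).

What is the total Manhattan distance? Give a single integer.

Tile 3: at (0,0), goal (0,2), distance |0-0|+|0-2| = 2
Tile 2: at (0,1), goal (0,1), distance |0-0|+|1-1| = 0
Tile 7: at (0,2), goal (2,0), distance |0-2|+|2-0| = 4
Tile 5: at (1,0), goal (1,1), distance |1-1|+|0-1| = 1
Tile 8: at (1,1), goal (2,1), distance |1-2|+|1-1| = 1
Tile 1: at (1,2), goal (0,0), distance |1-0|+|2-0| = 3
Tile 6: at (2,0), goal (1,2), distance |2-1|+|0-2| = 3
Tile 4: at (2,2), goal (1,0), distance |2-1|+|2-0| = 3
Sum: 2 + 0 + 4 + 1 + 1 + 3 + 3 + 3 = 17

Answer: 17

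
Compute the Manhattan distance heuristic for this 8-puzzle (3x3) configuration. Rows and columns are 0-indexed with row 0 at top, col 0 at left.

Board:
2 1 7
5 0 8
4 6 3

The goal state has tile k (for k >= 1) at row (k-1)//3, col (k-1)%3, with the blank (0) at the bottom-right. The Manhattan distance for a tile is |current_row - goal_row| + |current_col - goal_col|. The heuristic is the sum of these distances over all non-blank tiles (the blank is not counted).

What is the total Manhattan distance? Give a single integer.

Tile 2: (0,0)->(0,1) = 1
Tile 1: (0,1)->(0,0) = 1
Tile 7: (0,2)->(2,0) = 4
Tile 5: (1,0)->(1,1) = 1
Tile 8: (1,2)->(2,1) = 2
Tile 4: (2,0)->(1,0) = 1
Tile 6: (2,1)->(1,2) = 2
Tile 3: (2,2)->(0,2) = 2
Sum: 1 + 1 + 4 + 1 + 2 + 1 + 2 + 2 = 14

Answer: 14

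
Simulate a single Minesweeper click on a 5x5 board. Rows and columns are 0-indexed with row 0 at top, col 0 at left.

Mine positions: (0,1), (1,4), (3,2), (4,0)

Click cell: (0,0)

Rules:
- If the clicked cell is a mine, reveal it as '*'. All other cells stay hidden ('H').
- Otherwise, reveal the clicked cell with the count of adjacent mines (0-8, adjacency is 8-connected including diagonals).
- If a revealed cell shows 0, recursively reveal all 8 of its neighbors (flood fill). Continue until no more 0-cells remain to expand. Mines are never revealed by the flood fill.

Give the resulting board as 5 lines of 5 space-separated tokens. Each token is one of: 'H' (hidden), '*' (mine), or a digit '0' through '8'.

1 H H H H
H H H H H
H H H H H
H H H H H
H H H H H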